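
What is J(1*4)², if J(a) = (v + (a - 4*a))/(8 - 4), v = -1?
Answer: 169/16 ≈ 10.563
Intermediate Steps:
J(a) = -¼ - 3*a/4 (J(a) = (-1 + (a - 4*a))/(8 - 4) = (-1 - 3*a)/4 = (-1 - 3*a)*(¼) = -¼ - 3*a/4)
J(1*4)² = (-¼ - 3*4/4)² = (-¼ - ¾*4)² = (-¼ - 3)² = (-13/4)² = 169/16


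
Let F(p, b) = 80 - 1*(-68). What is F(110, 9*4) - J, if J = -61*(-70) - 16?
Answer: -4106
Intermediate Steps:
F(p, b) = 148 (F(p, b) = 80 + 68 = 148)
J = 4254 (J = 4270 - 16 = 4254)
F(110, 9*4) - J = 148 - 1*4254 = 148 - 4254 = -4106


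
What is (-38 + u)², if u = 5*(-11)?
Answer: 8649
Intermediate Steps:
u = -55
(-38 + u)² = (-38 - 55)² = (-93)² = 8649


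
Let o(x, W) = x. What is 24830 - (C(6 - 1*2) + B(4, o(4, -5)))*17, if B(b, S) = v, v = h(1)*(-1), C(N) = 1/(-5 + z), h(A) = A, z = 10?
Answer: 124218/5 ≈ 24844.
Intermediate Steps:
C(N) = ⅕ (C(N) = 1/(-5 + 10) = 1/5 = ⅕)
v = -1 (v = 1*(-1) = -1)
B(b, S) = -1
24830 - (C(6 - 1*2) + B(4, o(4, -5)))*17 = 24830 - (⅕ - 1)*17 = 24830 - (-4)*17/5 = 24830 - 1*(-68/5) = 24830 + 68/5 = 124218/5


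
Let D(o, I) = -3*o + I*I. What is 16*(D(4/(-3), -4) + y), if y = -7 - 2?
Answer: 176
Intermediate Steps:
y = -9
D(o, I) = I² - 3*o (D(o, I) = -3*o + I² = I² - 3*o)
16*(D(4/(-3), -4) + y) = 16*(((-4)² - 12/(-3)) - 9) = 16*((16 - 12*(-1)/3) - 9) = 16*((16 - 3*(-4/3)) - 9) = 16*((16 + 4) - 9) = 16*(20 - 9) = 16*11 = 176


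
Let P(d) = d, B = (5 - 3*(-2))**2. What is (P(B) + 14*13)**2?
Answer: 91809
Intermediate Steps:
B = 121 (B = (5 + 6)**2 = 11**2 = 121)
(P(B) + 14*13)**2 = (121 + 14*13)**2 = (121 + 182)**2 = 303**2 = 91809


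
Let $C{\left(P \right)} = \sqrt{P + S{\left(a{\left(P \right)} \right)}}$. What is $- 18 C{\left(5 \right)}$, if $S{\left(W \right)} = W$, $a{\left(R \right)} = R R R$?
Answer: $- 18 \sqrt{130} \approx -205.23$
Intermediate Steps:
$a{\left(R \right)} = R^{3}$ ($a{\left(R \right)} = R^{2} R = R^{3}$)
$C{\left(P \right)} = \sqrt{P + P^{3}}$
$- 18 C{\left(5 \right)} = - 18 \sqrt{5 + 5^{3}} = - 18 \sqrt{5 + 125} = - 18 \sqrt{130}$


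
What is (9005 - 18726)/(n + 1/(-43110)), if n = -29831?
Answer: 419072310/1286014411 ≈ 0.32587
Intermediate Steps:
(9005 - 18726)/(n + 1/(-43110)) = (9005 - 18726)/(-29831 + 1/(-43110)) = -9721/(-29831 - 1/43110) = -9721/(-1286014411/43110) = -9721*(-43110/1286014411) = 419072310/1286014411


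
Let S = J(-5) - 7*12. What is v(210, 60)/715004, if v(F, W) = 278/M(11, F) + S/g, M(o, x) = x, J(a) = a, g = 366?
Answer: 13843/9159201240 ≈ 1.5114e-6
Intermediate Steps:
S = -89 (S = -5 - 7*12 = -5 - 84 = -89)
v(F, W) = -89/366 + 278/F (v(F, W) = 278/F - 89/366 = -89/366 + 278/F)
v(210, 60)/715004 = (-89/366 + 278/210)/715004 = (-89/366 + 278*(1/210))*(1/715004) = (-89/366 + 139/105)*(1/715004) = (13843/12810)*(1/715004) = 13843/9159201240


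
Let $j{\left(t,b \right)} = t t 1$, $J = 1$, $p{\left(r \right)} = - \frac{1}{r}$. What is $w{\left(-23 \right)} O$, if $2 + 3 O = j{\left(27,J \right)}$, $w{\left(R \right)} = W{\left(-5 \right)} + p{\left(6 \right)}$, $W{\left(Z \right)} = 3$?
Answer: $\frac{12359}{18} \approx 686.61$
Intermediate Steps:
$w{\left(R \right)} = \frac{17}{6}$ ($w{\left(R \right)} = 3 - \frac{1}{6} = \frac{17}{6}$)
$j{\left(t,b \right)} = t^{2}$ ($j{\left(t,b \right)} = t^{2} \cdot 1 = t^{2}$)
$O = \frac{727}{3}$ ($O = - \frac{2}{3} + \frac{27^{2}}{3} = - \frac{2}{3} + \frac{1}{3} \cdot 729 = - \frac{2}{3} + 243 = \frac{727}{3} \approx 242.33$)
$w{\left(-23 \right)} O = \frac{17}{6} \cdot \frac{727}{3} = \frac{12359}{18}$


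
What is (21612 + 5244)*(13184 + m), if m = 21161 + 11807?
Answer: 1239458112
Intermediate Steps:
m = 32968
(21612 + 5244)*(13184 + m) = (21612 + 5244)*(13184 + 32968) = 26856*46152 = 1239458112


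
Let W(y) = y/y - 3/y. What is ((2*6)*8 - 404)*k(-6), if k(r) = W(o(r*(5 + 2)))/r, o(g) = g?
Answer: 55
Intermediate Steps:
W(y) = 1 - 3/y
k(r) = (-3 + 7*r)/(7*r²) (k(r) = ((-3 + r*(5 + 2))/((r*(5 + 2))))/r = ((-3 + r*7)/((r*7)))/r = ((-3 + 7*r)/((7*r)))/r = ((1/(7*r))*(-3 + 7*r))/r = ((-3 + 7*r)/(7*r))/r = (-3 + 7*r)/(7*r²))
((2*6)*8 - 404)*k(-6) = ((2*6)*8 - 404)*((-3/7 - 6)/(-6)²) = (12*8 - 404)*((1/36)*(-45/7)) = (96 - 404)*(-5/28) = -308*(-5/28) = 55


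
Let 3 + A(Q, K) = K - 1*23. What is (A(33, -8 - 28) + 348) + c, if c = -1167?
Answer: -881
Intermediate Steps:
A(Q, K) = -26 + K (A(Q, K) = -3 + (K - 1*23) = -3 + (K - 23) = -3 + (-23 + K) = -26 + K)
(A(33, -8 - 28) + 348) + c = ((-26 + (-8 - 28)) + 348) - 1167 = ((-26 - 36) + 348) - 1167 = (-62 + 348) - 1167 = 286 - 1167 = -881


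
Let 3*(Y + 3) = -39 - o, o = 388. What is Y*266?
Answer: -115976/3 ≈ -38659.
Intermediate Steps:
Y = -436/3 (Y = -3 + (-39 - 1*388)/3 = -3 + (-39 - 388)/3 = -3 + (1/3)*(-427) = -3 - 427/3 = -436/3 ≈ -145.33)
Y*266 = -436/3*266 = -115976/3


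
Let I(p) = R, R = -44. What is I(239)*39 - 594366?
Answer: -596082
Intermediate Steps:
I(p) = -44
I(239)*39 - 594366 = -44*39 - 594366 = -1716 - 594366 = -596082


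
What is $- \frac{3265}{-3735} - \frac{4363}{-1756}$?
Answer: $\frac{4405829}{1311732} \approx 3.3588$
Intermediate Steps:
$- \frac{3265}{-3735} - \frac{4363}{-1756} = \left(-3265\right) \left(- \frac{1}{3735}\right) - - \frac{4363}{1756} = \frac{653}{747} + \frac{4363}{1756} = \frac{4405829}{1311732}$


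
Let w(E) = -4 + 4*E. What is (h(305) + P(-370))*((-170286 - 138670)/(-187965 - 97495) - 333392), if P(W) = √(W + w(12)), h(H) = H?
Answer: -1451339013301/14273 - 23792442841*I*√326/71365 ≈ -1.0168e+8 - 6.0195e+6*I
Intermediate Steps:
P(W) = √(44 + W) (P(W) = √(W + (-4 + 4*12)) = √(W + (-4 + 48)) = √(W + 44) = √(44 + W))
(h(305) + P(-370))*((-170286 - 138670)/(-187965 - 97495) - 333392) = (305 + √(44 - 370))*((-170286 - 138670)/(-187965 - 97495) - 333392) = (305 + √(-326))*(-308956/(-285460) - 333392) = (305 + I*√326)*(-308956*(-1/285460) - 333392) = (305 + I*√326)*(77239/71365 - 333392) = (305 + I*√326)*(-23792442841/71365) = -1451339013301/14273 - 23792442841*I*√326/71365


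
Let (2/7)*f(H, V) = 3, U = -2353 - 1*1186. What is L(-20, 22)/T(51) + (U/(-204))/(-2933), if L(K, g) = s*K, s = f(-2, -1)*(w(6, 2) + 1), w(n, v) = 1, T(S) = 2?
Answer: -125653259/598332 ≈ -210.01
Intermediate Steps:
U = -3539 (U = -2353 - 1186 = -3539)
f(H, V) = 21/2 (f(H, V) = (7/2)*3 = 21/2)
s = 21 (s = 21*(1 + 1)/2 = (21/2)*2 = 21)
L(K, g) = 21*K
L(-20, 22)/T(51) + (U/(-204))/(-2933) = (21*(-20))/2 - 3539/(-204)/(-2933) = -420*½ - 3539*(-1/204)*(-1/2933) = -210 + (3539/204)*(-1/2933) = -210 - 3539/598332 = -125653259/598332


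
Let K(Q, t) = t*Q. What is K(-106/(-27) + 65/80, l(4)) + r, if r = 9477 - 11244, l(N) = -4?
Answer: -192883/108 ≈ -1786.0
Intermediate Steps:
K(Q, t) = Q*t
r = -1767
K(-106/(-27) + 65/80, l(4)) + r = (-106/(-27) + 65/80)*(-4) - 1767 = (-106*(-1/27) + 65*(1/80))*(-4) - 1767 = (106/27 + 13/16)*(-4) - 1767 = (2047/432)*(-4) - 1767 = -2047/108 - 1767 = -192883/108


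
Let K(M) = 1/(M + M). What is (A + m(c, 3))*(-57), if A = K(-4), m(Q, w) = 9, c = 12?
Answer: -4047/8 ≈ -505.88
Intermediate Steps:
K(M) = 1/(2*M)
A = -⅛ (A = (½)/(-4) = (½)*(-¼) = -⅛ ≈ -0.12500)
(A + m(c, 3))*(-57) = (-⅛ + 9)*(-57) = (71/8)*(-57) = -4047/8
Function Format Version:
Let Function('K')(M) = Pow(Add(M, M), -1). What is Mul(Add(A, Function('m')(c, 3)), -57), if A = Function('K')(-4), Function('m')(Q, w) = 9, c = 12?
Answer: Rational(-4047, 8) ≈ -505.88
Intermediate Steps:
Function('K')(M) = Mul(Rational(1, 2), Pow(M, -1)) (Function('K')(M) = Pow(Mul(2, M), -1) = Mul(Rational(1, 2), Pow(M, -1)))
A = Rational(-1, 8) (A = Mul(Rational(1, 2), Pow(-4, -1)) = Mul(Rational(1, 2), Rational(-1, 4)) = Rational(-1, 8) ≈ -0.12500)
Mul(Add(A, Function('m')(c, 3)), -57) = Mul(Add(Rational(-1, 8), 9), -57) = Mul(Rational(71, 8), -57) = Rational(-4047, 8)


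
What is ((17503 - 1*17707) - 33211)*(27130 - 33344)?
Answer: 207640810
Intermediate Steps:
((17503 - 1*17707) - 33211)*(27130 - 33344) = ((17503 - 17707) - 33211)*(-6214) = (-204 - 33211)*(-6214) = -33415*(-6214) = 207640810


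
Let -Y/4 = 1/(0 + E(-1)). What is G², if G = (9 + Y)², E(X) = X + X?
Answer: 14641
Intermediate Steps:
E(X) = 2*X
Y = 2 (Y = -4/(0 + 2*(-1)) = -4/(0 - 2) = -4/(-2) = -4*(-½) = 2)
G = 121 (G = (9 + 2)² = 11² = 121)
G² = 121² = 14641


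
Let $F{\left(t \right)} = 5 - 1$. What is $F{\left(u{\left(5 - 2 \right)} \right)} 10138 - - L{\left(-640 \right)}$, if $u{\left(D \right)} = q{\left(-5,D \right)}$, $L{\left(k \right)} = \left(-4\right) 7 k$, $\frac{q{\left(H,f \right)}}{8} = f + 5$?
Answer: $58472$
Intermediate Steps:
$q{\left(H,f \right)} = 40 + 8 f$ ($q{\left(H,f \right)} = 8 \left(f + 5\right) = 8 \left(5 + f\right) = 40 + 8 f$)
$L{\left(k \right)} = - 28 k$
$u{\left(D \right)} = 40 + 8 D$
$F{\left(t \right)} = 4$ ($F{\left(t \right)} = 5 - 1 = 4$)
$F{\left(u{\left(5 - 2 \right)} \right)} 10138 - - L{\left(-640 \right)} = 4 \cdot 10138 - - \left(-28\right) \left(-640\right) = 40552 - \left(-1\right) 17920 = 40552 - -17920 = 40552 + 17920 = 58472$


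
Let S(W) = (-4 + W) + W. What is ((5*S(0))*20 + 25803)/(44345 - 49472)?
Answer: -25403/5127 ≈ -4.9548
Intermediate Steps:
S(W) = -4 + 2*W
((5*S(0))*20 + 25803)/(44345 - 49472) = ((5*(-4 + 2*0))*20 + 25803)/(44345 - 49472) = ((5*(-4 + 0))*20 + 25803)/(-5127) = ((5*(-4))*20 + 25803)*(-1/5127) = (-20*20 + 25803)*(-1/5127) = (-400 + 25803)*(-1/5127) = 25403*(-1/5127) = -25403/5127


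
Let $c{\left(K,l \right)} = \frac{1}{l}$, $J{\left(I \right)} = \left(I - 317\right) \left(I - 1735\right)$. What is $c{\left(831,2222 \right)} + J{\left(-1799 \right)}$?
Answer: $\frac{16615991569}{2222} \approx 7.4779 \cdot 10^{6}$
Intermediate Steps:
$J{\left(I \right)} = \left(-1735 + I\right) \left(-317 + I\right)$ ($J{\left(I \right)} = \left(-317 + I\right) \left(-1735 + I\right) = \left(-1735 + I\right) \left(-317 + I\right)$)
$c{\left(831,2222 \right)} + J{\left(-1799 \right)} = \frac{1}{2222} + \left(549995 + \left(-1799\right)^{2} - -3691548\right) = \frac{1}{2222} + \left(549995 + 3236401 + 3691548\right) = \frac{1}{2222} + 7477944 = \frac{16615991569}{2222}$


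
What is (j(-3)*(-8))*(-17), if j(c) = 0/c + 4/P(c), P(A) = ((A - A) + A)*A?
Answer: 544/9 ≈ 60.444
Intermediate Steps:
P(A) = A² (P(A) = (0 + A)*A = A*A = A²)
j(c) = 4/c² (j(c) = 0/c + 4/(c²) = 0 + 4/c² = 4/c²)
(j(-3)*(-8))*(-17) = ((4/(-3)²)*(-8))*(-17) = ((4*(⅑))*(-8))*(-17) = ((4/9)*(-8))*(-17) = -32/9*(-17) = 544/9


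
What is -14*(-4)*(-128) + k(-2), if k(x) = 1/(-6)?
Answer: -43009/6 ≈ -7168.2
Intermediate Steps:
k(x) = -⅙
-14*(-4)*(-128) + k(-2) = -14*(-4)*(-128) - ⅙ = -2*(-28)*(-128) - ⅙ = 56*(-128) - ⅙ = -7168 - ⅙ = -43009/6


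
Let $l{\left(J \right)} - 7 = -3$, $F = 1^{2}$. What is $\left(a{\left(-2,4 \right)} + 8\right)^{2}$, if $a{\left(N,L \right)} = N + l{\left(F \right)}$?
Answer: $100$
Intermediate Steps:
$F = 1$
$l{\left(J \right)} = 4$ ($l{\left(J \right)} = 7 - 3 = 4$)
$a{\left(N,L \right)} = 4 + N$ ($a{\left(N,L \right)} = N + 4 = 4 + N$)
$\left(a{\left(-2,4 \right)} + 8\right)^{2} = \left(\left(4 - 2\right) + 8\right)^{2} = \left(2 + 8\right)^{2} = 10^{2} = 100$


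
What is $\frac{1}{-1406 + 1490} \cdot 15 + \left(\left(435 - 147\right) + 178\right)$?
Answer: $\frac{13053}{28} \approx 466.18$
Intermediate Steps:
$\frac{1}{-1406 + 1490} \cdot 15 + \left(\left(435 - 147\right) + 178\right) = \frac{1}{84} \cdot 15 + \left(288 + 178\right) = \frac{1}{84} \cdot 15 + 466 = \frac{5}{28} + 466 = \frac{13053}{28}$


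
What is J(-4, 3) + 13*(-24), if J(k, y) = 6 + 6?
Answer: -300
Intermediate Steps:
J(k, y) = 12
J(-4, 3) + 13*(-24) = 12 + 13*(-24) = 12 - 312 = -300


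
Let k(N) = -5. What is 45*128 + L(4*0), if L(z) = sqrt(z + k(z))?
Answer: 5760 + I*sqrt(5) ≈ 5760.0 + 2.2361*I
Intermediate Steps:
L(z) = sqrt(-5 + z) (L(z) = sqrt(z - 5) = sqrt(-5 + z))
45*128 + L(4*0) = 45*128 + sqrt(-5 + 4*0) = 5760 + sqrt(-5 + 0) = 5760 + sqrt(-5) = 5760 + I*sqrt(5)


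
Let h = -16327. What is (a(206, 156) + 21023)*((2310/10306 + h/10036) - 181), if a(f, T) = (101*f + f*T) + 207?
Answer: -174917016462657/12928877 ≈ -1.3529e+7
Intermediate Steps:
a(f, T) = 207 + 101*f + T*f (a(f, T) = (101*f + T*f) + 207 = 207 + 101*f + T*f)
(a(206, 156) + 21023)*((2310/10306 + h/10036) - 181) = ((207 + 101*206 + 156*206) + 21023)*((2310/10306 - 16327/10036) - 181) = ((207 + 20806 + 32136) + 21023)*((2310*(1/10306) - 16327*1/10036) - 181) = (53149 + 21023)*((1155/5153 - 16327/10036) - 181) = 74172*(-72541451/51715508 - 181) = 74172*(-9433048399/51715508) = -174917016462657/12928877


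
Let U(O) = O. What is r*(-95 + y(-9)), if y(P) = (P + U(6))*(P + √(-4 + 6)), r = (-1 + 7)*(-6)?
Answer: 2448 + 108*√2 ≈ 2600.7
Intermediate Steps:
r = -36 (r = 6*(-6) = -36)
y(P) = (6 + P)*(P + √2) (y(P) = (P + 6)*(P + √(-4 + 6)) = (6 + P)*(P + √2))
r*(-95 + y(-9)) = -36*(-95 + ((-9)² + 6*(-9) + 6*√2 - 9*√2)) = -36*(-95 + (81 - 54 + 6*√2 - 9*√2)) = -36*(-95 + (27 - 3*√2)) = -36*(-68 - 3*√2) = 2448 + 108*√2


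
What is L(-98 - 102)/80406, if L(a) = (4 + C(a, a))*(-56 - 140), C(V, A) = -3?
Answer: -98/40203 ≈ -0.0024376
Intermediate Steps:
L(a) = -196 (L(a) = (4 - 3)*(-56 - 140) = 1*(-196) = -196)
L(-98 - 102)/80406 = -196/80406 = -196*1/80406 = -98/40203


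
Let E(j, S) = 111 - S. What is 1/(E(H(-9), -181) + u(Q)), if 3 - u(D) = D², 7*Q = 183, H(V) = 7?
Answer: -49/19034 ≈ -0.0025743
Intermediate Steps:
Q = 183/7 (Q = (⅐)*183 = 183/7 ≈ 26.143)
u(D) = 3 - D²
1/(E(H(-9), -181) + u(Q)) = 1/((111 - 1*(-181)) + (3 - (183/7)²)) = 1/((111 + 181) + (3 - 1*33489/49)) = 1/(292 + (3 - 33489/49)) = 1/(292 - 33342/49) = 1/(-19034/49) = -49/19034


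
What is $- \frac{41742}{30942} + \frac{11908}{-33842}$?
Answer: $- \frac{16491575}{9695733} \approx -1.7009$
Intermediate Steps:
$- \frac{41742}{30942} + \frac{11908}{-33842} = \left(-41742\right) \frac{1}{30942} + 11908 \left(- \frac{1}{33842}\right) = - \frac{773}{573} - \frac{5954}{16921} = - \frac{16491575}{9695733}$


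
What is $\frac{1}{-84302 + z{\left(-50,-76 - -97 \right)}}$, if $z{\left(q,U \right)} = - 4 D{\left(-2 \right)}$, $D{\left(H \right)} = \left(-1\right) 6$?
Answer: $- \frac{1}{84278} \approx -1.1865 \cdot 10^{-5}$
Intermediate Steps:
$D{\left(H \right)} = -6$
$z{\left(q,U \right)} = 24$ ($z{\left(q,U \right)} = \left(-4\right) \left(-6\right) = 24$)
$\frac{1}{-84302 + z{\left(-50,-76 - -97 \right)}} = \frac{1}{-84302 + 24} = \frac{1}{-84278} = - \frac{1}{84278}$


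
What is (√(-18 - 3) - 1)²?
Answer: (1 - I*√21)² ≈ -20.0 - 9.1651*I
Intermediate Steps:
(√(-18 - 3) - 1)² = (√(-21) - 1)² = (I*√21 - 1)² = (-1 + I*√21)²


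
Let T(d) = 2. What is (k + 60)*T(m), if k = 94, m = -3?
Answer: 308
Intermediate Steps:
(k + 60)*T(m) = (94 + 60)*2 = 154*2 = 308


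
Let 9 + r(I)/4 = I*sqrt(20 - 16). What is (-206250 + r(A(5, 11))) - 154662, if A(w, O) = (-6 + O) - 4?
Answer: -360940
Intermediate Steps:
A(w, O) = -10 + O
r(I) = -36 + 8*I (r(I) = -36 + 4*(I*sqrt(20 - 16)) = -36 + 4*(I*sqrt(4)) = -36 + 4*(I*2) = -36 + 4*(2*I) = -36 + 8*I)
(-206250 + r(A(5, 11))) - 154662 = (-206250 + (-36 + 8*(-10 + 11))) - 154662 = (-206250 + (-36 + 8*1)) - 154662 = (-206250 + (-36 + 8)) - 154662 = (-206250 - 28) - 154662 = -206278 - 154662 = -360940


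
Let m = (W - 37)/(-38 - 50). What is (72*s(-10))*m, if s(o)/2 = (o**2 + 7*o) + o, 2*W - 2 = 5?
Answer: 12060/11 ≈ 1096.4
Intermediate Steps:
W = 7/2 (W = 1 + (1/2)*5 = 1 + 5/2 = 7/2 ≈ 3.5000)
s(o) = 2*o**2 + 16*o (s(o) = 2*((o**2 + 7*o) + o) = 2*(o**2 + 8*o) = 2*o**2 + 16*o)
m = 67/176 (m = (7/2 - 37)/(-38 - 50) = -67/2/(-88) = -67/2*(-1/88) = 67/176 ≈ 0.38068)
(72*s(-10))*m = (72*(2*(-10)*(8 - 10)))*(67/176) = (72*(2*(-10)*(-2)))*(67/176) = (72*40)*(67/176) = 2880*(67/176) = 12060/11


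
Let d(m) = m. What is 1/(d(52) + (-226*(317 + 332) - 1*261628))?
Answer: -1/408250 ≈ -2.4495e-6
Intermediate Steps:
1/(d(52) + (-226*(317 + 332) - 1*261628)) = 1/(52 + (-226*(317 + 332) - 1*261628)) = 1/(52 + (-226*649 - 261628)) = 1/(52 + (-146674 - 261628)) = 1/(52 - 408302) = 1/(-408250) = -1/408250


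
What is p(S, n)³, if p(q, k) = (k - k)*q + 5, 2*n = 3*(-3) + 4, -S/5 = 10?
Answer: 125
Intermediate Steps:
S = -50 (S = -5*10 = -50)
n = -5/2 (n = (3*(-3) + 4)/2 = (-9 + 4)/2 = (½)*(-5) = -5/2 ≈ -2.5000)
p(q, k) = 5 (p(q, k) = 0*q + 5 = 0 + 5 = 5)
p(S, n)³ = 5³ = 125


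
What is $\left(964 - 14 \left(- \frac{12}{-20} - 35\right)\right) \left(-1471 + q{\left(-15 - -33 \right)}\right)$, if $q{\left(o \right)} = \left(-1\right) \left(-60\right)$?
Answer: $- \frac{10198708}{5} \approx -2.0397 \cdot 10^{6}$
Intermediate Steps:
$q{\left(o \right)} = 60$
$\left(964 - 14 \left(- \frac{12}{-20} - 35\right)\right) \left(-1471 + q{\left(-15 - -33 \right)}\right) = \left(964 - 14 \left(- \frac{12}{-20} - 35\right)\right) \left(-1471 + 60\right) = \left(964 - 14 \left(\left(-12\right) \left(- \frac{1}{20}\right) - 35\right)\right) \left(-1411\right) = \left(964 - 14 \left(\frac{3}{5} - 35\right)\right) \left(-1411\right) = \left(964 - - \frac{2408}{5}\right) \left(-1411\right) = \left(964 + \frac{2408}{5}\right) \left(-1411\right) = \frac{7228}{5} \left(-1411\right) = - \frac{10198708}{5}$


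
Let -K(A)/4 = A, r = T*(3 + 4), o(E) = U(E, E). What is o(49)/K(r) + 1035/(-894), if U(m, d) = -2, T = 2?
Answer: -4681/4172 ≈ -1.1220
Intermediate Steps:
o(E) = -2
r = 14 (r = 2*(3 + 4) = 2*7 = 14)
K(A) = -4*A
o(49)/K(r) + 1035/(-894) = -2/((-4*14)) + 1035/(-894) = -2/(-56) + 1035*(-1/894) = -2*(-1/56) - 345/298 = 1/28 - 345/298 = -4681/4172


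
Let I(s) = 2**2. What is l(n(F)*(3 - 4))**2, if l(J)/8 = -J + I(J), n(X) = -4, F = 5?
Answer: 0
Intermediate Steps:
I(s) = 4
l(J) = 32 - 8*J (l(J) = 8*(-J + 4) = 8*(4 - J) = 32 - 8*J)
l(n(F)*(3 - 4))**2 = (32 - (-32)*(3 - 4))**2 = (32 - (-32)*(-1))**2 = (32 - 8*4)**2 = (32 - 32)**2 = 0**2 = 0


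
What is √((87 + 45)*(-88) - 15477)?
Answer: I*√27093 ≈ 164.6*I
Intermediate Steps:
√((87 + 45)*(-88) - 15477) = √(132*(-88) - 15477) = √(-11616 - 15477) = √(-27093) = I*√27093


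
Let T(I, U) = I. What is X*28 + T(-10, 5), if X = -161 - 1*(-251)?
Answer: 2510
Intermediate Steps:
X = 90 (X = -161 + 251 = 90)
X*28 + T(-10, 5) = 90*28 - 10 = 2520 - 10 = 2510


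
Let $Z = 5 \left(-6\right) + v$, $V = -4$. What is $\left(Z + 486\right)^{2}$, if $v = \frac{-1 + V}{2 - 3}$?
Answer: $212521$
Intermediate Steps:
$v = 5$ ($v = \frac{-1 - 4}{2 - 3} = - \frac{5}{-1} = \left(-5\right) \left(-1\right) = 5$)
$Z = -25$ ($Z = 5 \left(-6\right) + 5 = -30 + 5 = -25$)
$\left(Z + 486\right)^{2} = \left(-25 + 486\right)^{2} = 461^{2} = 212521$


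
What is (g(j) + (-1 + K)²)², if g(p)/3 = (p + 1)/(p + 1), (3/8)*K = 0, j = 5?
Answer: 16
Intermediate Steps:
K = 0 (K = (8/3)*0 = 0)
g(p) = 3 (g(p) = 3*((p + 1)/(p + 1)) = 3*((1 + p)/(1 + p)) = 3*1 = 3)
(g(j) + (-1 + K)²)² = (3 + (-1 + 0)²)² = (3 + (-1)²)² = (3 + 1)² = 4² = 16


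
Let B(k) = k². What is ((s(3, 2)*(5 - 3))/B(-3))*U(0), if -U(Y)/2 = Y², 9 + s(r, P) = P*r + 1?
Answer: 0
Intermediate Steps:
s(r, P) = -8 + P*r (s(r, P) = -9 + (P*r + 1) = -9 + (1 + P*r) = -8 + P*r)
U(Y) = -2*Y²
((s(3, 2)*(5 - 3))/B(-3))*U(0) = (((-8 + 2*3)*(5 - 3))/((-3)²))*(-2*0²) = (((-8 + 6)*2)/9)*(-2*0) = ((-2*2)/9)*0 = ((⅑)*(-4))*0 = -4/9*0 = 0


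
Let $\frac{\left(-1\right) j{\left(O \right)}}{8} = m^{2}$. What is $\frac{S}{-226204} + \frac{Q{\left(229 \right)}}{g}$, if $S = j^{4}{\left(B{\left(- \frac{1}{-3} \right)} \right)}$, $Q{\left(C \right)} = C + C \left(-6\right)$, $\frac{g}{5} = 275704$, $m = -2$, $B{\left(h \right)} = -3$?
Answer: $- \frac{6571554505}{1417394264} \approx -4.6364$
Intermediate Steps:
$g = 1378520$ ($g = 5 \cdot 275704 = 1378520$)
$j{\left(O \right)} = -32$ ($j{\left(O \right)} = - 8 \left(-2\right)^{2} = \left(-8\right) 4 = -32$)
$Q{\left(C \right)} = - 5 C$ ($Q{\left(C \right)} = C - 6 C = - 5 C$)
$S = 1048576$ ($S = \left(-32\right)^{4} = 1048576$)
$\frac{S}{-226204} + \frac{Q{\left(229 \right)}}{g} = \frac{1048576}{-226204} + \frac{\left(-5\right) 229}{1378520} = 1048576 \left(- \frac{1}{226204}\right) - \frac{229}{275704} = - \frac{262144}{56551} - \frac{229}{275704} = - \frac{6571554505}{1417394264}$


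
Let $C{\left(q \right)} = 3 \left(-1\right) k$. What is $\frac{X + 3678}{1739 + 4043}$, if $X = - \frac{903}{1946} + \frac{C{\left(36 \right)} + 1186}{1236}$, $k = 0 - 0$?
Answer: $\frac{3224389}{5068218} \approx 0.6362$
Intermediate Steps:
$k = 0$ ($k = 0 + 0 = 0$)
$C{\left(q \right)} = 0$ ($C{\left(q \right)} = 3 \left(-1\right) 0 = \left(-3\right) 0 = 0$)
$X = \frac{21283}{42951}$ ($X = - \frac{903}{1946} + \frac{0 + 1186}{1236} = \left(-903\right) \frac{1}{1946} + 1186 \cdot \frac{1}{1236} = - \frac{129}{278} + \frac{593}{618} = \frac{21283}{42951} \approx 0.49552$)
$\frac{X + 3678}{1739 + 4043} = \frac{\frac{21283}{42951} + 3678}{1739 + 4043} = \frac{157995061}{42951 \cdot 5782} = \frac{157995061}{42951} \cdot \frac{1}{5782} = \frac{3224389}{5068218}$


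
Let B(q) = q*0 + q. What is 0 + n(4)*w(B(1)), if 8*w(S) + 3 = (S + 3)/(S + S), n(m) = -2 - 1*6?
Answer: 1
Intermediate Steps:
n(m) = -8 (n(m) = -2 - 6 = -8)
B(q) = q (B(q) = 0 + q = q)
w(S) = -3/8 + (3 + S)/(16*S) (w(S) = -3/8 + ((S + 3)/(S + S))/8 = -3/8 + ((3 + S)/((2*S)))/8 = -3/8 + ((3 + S)*(1/(2*S)))/8 = -3/8 + ((3 + S)/(2*S))/8 = -3/8 + (3 + S)/(16*S))
0 + n(4)*w(B(1)) = 0 - (3 - 5*1)/(2*1) = 0 - (3 - 5)/2 = 0 - (-2)/2 = 0 - 8*(-⅛) = 0 + 1 = 1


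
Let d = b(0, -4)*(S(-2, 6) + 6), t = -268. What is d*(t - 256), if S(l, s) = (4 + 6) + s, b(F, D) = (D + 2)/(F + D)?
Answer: -5764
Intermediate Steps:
b(F, D) = (2 + D)/(D + F)
S(l, s) = 10 + s
d = 11 (d = ((2 - 4)/(-4 + 0))*((10 + 6) + 6) = (-2/(-4))*(16 + 6) = -1/4*(-2)*22 = (1/2)*22 = 11)
d*(t - 256) = 11*(-268 - 256) = 11*(-524) = -5764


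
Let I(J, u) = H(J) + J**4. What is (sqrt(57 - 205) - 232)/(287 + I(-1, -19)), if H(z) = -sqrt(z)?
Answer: -2*(116 - I*sqrt(37))*(288 + I)/82945 ≈ -0.80569 + 0.039444*I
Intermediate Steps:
I(J, u) = J**4 - sqrt(J) (I(J, u) = -sqrt(J) + J**4 = J**4 - sqrt(J))
(sqrt(57 - 205) - 232)/(287 + I(-1, -19)) = (sqrt(57 - 205) - 232)/(287 + ((-1)**4 - sqrt(-1))) = (sqrt(-148) - 232)/(287 + (1 - I)) = (2*I*sqrt(37) - 232)/(288 - I) = (-232 + 2*I*sqrt(37))*((288 + I)/82945) = (-232 + 2*I*sqrt(37))*(288 + I)/82945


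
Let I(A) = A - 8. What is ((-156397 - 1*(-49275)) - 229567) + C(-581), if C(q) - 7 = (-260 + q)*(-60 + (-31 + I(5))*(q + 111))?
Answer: -13725402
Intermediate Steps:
I(A) = -8 + A
C(q) = 7 + (-3834 - 34*q)*(-260 + q) (C(q) = 7 + (-260 + q)*(-60 + (-31 + (-8 + 5))*(q + 111)) = 7 + (-260 + q)*(-60 + (-31 - 3)*(111 + q)) = 7 + (-260 + q)*(-60 - 34*(111 + q)) = 7 + (-260 + q)*(-60 + (-3774 - 34*q)) = 7 + (-260 + q)*(-3834 - 34*q) = 7 + (-3834 - 34*q)*(-260 + q))
((-156397 - 1*(-49275)) - 229567) + C(-581) = ((-156397 - 1*(-49275)) - 229567) + (996847 - 34*(-581)² + 5006*(-581)) = ((-156397 + 49275) - 229567) + (996847 - 34*337561 - 2908486) = (-107122 - 229567) + (996847 - 11477074 - 2908486) = -336689 - 13388713 = -13725402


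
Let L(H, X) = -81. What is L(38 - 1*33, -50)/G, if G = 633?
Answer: -27/211 ≈ -0.12796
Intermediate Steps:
L(38 - 1*33, -50)/G = -81/633 = -81*1/633 = -27/211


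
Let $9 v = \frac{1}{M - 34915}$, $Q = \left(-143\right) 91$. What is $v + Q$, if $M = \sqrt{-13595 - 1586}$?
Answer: $- \frac{142774103008417}{10971651654} - \frac{i \sqrt{15181}}{10971651654} \approx -13013.0 - 1.123 \cdot 10^{-8} i$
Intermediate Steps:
$Q = -13013$
$M = i \sqrt{15181}$ ($M = \sqrt{-15181} = i \sqrt{15181} \approx 123.21 i$)
$v = \frac{1}{9 \left(-34915 + i \sqrt{15181}\right)}$ ($v = \frac{1}{9 \left(i \sqrt{15181} - 34915\right)} = \frac{1}{9 \left(-34915 + i \sqrt{15181}\right)} \approx -3.1823 \cdot 10^{-6} - 1.123 \cdot 10^{-8} i$)
$v + Q = \left(- \frac{34915}{10971651654} - \frac{i \sqrt{15181}}{10971651654}\right) - 13013 = - \frac{142774103008417}{10971651654} - \frac{i \sqrt{15181}}{10971651654}$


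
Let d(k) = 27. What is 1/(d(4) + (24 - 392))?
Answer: -1/341 ≈ -0.0029326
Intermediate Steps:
1/(d(4) + (24 - 392)) = 1/(27 + (24 - 392)) = 1/(27 - 368) = 1/(-341) = -1/341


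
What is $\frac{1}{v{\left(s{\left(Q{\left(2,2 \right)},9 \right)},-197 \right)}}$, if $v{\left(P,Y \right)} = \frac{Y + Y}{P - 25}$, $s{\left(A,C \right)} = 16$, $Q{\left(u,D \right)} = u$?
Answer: $\frac{9}{394} \approx 0.022843$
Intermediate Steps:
$v{\left(P,Y \right)} = \frac{2 Y}{-25 + P}$
$\frac{1}{v{\left(s{\left(Q{\left(2,2 \right)},9 \right)},-197 \right)}} = \frac{1}{2 \left(-197\right) \frac{1}{-25 + 16}} = \frac{1}{2 \left(-197\right) \frac{1}{-9}} = \frac{1}{2 \left(-197\right) \left(- \frac{1}{9}\right)} = \frac{1}{\frac{394}{9}} = \frac{9}{394}$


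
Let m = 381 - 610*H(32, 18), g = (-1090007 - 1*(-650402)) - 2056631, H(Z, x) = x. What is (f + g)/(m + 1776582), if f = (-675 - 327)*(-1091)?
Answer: -1403054/1765983 ≈ -0.79449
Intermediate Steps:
g = -2496236 (g = (-1090007 + 650402) - 2056631 = -439605 - 2056631 = -2496236)
f = 1093182 (f = -1002*(-1091) = 1093182)
m = -10599 (m = 381 - 610*18 = 381 - 10980 = -10599)
(f + g)/(m + 1776582) = (1093182 - 2496236)/(-10599 + 1776582) = -1403054/1765983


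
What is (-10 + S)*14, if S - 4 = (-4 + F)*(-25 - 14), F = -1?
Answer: 2646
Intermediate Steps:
S = 199 (S = 4 + (-4 - 1)*(-25 - 14) = 4 - 5*(-39) = 4 + 195 = 199)
(-10 + S)*14 = (-10 + 199)*14 = 189*14 = 2646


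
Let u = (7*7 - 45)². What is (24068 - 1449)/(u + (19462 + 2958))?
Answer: 22619/22436 ≈ 1.0082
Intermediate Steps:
u = 16 (u = (49 - 45)² = 4² = 16)
(24068 - 1449)/(u + (19462 + 2958)) = (24068 - 1449)/(16 + (19462 + 2958)) = 22619/(16 + 22420) = 22619/22436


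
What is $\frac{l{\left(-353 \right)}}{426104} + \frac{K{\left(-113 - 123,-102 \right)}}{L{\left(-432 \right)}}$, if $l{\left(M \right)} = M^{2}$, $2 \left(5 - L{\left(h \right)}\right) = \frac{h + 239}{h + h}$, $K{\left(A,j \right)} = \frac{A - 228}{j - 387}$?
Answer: $\frac{285451531805}{586685979544} \approx 0.48655$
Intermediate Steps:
$K{\left(A,j \right)} = \frac{-228 + A}{-387 + j}$
$L{\left(h \right)} = 5 - \frac{239 + h}{4 h}$ ($L{\left(h \right)} = 5 - \frac{\left(h + 239\right) \frac{1}{h + h}}{2} = 5 - \frac{\left(239 + h\right) \frac{1}{2 h}}{2} = 5 - \frac{\frac{1}{2} \frac{1}{h} \left(239 + h\right)}{2} = 5 - \frac{239 + h}{4 h}$)
$\frac{l{\left(-353 \right)}}{426104} + \frac{K{\left(-113 - 123,-102 \right)}}{L{\left(-432 \right)}} = \frac{\left(-353\right)^{2}}{426104} + \frac{\frac{1}{-387 - 102} \left(-228 - 236\right)}{\frac{1}{4} \frac{1}{-432} \left(-239 + 19 \left(-432\right)\right)} = 124609 \cdot \frac{1}{426104} + \frac{\frac{1}{-489} \left(-228 - 236\right)}{\frac{1}{4} \left(- \frac{1}{432}\right) \left(-239 - 8208\right)} = \frac{124609}{426104} + \frac{\left(- \frac{1}{489}\right) \left(-464\right)}{\frac{1}{4} \left(- \frac{1}{432}\right) \left(-8447\right)} = \frac{124609}{426104} + \frac{464}{489 \cdot \frac{8447}{1728}} = \frac{124609}{426104} + \frac{464}{489} \cdot \frac{1728}{8447} = \frac{124609}{426104} + \frac{267264}{1376861} = \frac{285451531805}{586685979544}$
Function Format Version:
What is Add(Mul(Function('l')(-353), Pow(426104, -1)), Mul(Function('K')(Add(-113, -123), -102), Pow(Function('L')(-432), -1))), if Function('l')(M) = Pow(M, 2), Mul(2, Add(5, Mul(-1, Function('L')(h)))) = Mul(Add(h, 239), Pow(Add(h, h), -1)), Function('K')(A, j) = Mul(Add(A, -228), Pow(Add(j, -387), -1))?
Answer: Rational(285451531805, 586685979544) ≈ 0.48655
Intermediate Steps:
Function('K')(A, j) = Mul(Pow(Add(-387, j), -1), Add(-228, A)) (Function('K')(A, j) = Mul(Add(-228, A), Pow(Add(-387, j), -1)) = Mul(Pow(Add(-387, j), -1), Add(-228, A)))
Function('L')(h) = Add(5, Mul(Rational(-1, 4), Pow(h, -1), Add(239, h))) (Function('L')(h) = Add(5, Mul(Rational(-1, 2), Mul(Add(h, 239), Pow(Add(h, h), -1)))) = Add(5, Mul(Rational(-1, 2), Mul(Add(239, h), Pow(Mul(2, h), -1)))) = Add(5, Mul(Rational(-1, 2), Mul(Add(239, h), Mul(Rational(1, 2), Pow(h, -1))))) = Add(5, Mul(Rational(-1, 2), Mul(Rational(1, 2), Pow(h, -1), Add(239, h)))) = Add(5, Mul(Rational(-1, 4), Pow(h, -1), Add(239, h))))
Add(Mul(Function('l')(-353), Pow(426104, -1)), Mul(Function('K')(Add(-113, -123), -102), Pow(Function('L')(-432), -1))) = Add(Mul(Pow(-353, 2), Pow(426104, -1)), Mul(Mul(Pow(Add(-387, -102), -1), Add(-228, Add(-113, -123))), Pow(Mul(Rational(1, 4), Pow(-432, -1), Add(-239, Mul(19, -432))), -1))) = Add(Mul(124609, Rational(1, 426104)), Mul(Mul(Pow(-489, -1), Add(-228, -236)), Pow(Mul(Rational(1, 4), Rational(-1, 432), Add(-239, -8208)), -1))) = Add(Rational(124609, 426104), Mul(Mul(Rational(-1, 489), -464), Pow(Mul(Rational(1, 4), Rational(-1, 432), -8447), -1))) = Add(Rational(124609, 426104), Mul(Rational(464, 489), Pow(Rational(8447, 1728), -1))) = Add(Rational(124609, 426104), Mul(Rational(464, 489), Rational(1728, 8447))) = Add(Rational(124609, 426104), Rational(267264, 1376861)) = Rational(285451531805, 586685979544)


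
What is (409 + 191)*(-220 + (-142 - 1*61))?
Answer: -253800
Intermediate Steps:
(409 + 191)*(-220 + (-142 - 1*61)) = 600*(-220 + (-142 - 61)) = 600*(-220 - 203) = 600*(-423) = -253800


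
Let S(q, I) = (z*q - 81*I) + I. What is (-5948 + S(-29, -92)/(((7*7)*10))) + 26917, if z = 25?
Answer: 2056289/98 ≈ 20983.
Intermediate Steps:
S(q, I) = -80*I + 25*q (S(q, I) = (25*q - 81*I) + I = (-81*I + 25*q) + I = -80*I + 25*q)
(-5948 + S(-29, -92)/(((7*7)*10))) + 26917 = (-5948 + (-80*(-92) + 25*(-29))/(((7*7)*10))) + 26917 = (-5948 + (7360 - 725)/((49*10))) + 26917 = (-5948 + 6635/490) + 26917 = (-5948 + 6635*(1/490)) + 26917 = (-5948 + 1327/98) + 26917 = -581577/98 + 26917 = 2056289/98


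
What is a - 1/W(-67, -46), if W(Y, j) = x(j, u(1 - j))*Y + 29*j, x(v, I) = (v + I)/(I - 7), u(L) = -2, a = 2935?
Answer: 14892193/5074 ≈ 2935.0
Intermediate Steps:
x(v, I) = (I + v)/(-7 + I)
W(Y, j) = 29*j + Y*(2/9 - j/9) (W(Y, j) = ((-2 + j)/(-7 - 2))*Y + 29*j = ((-2 + j)/(-9))*Y + 29*j = (-(-2 + j)/9)*Y + 29*j = (2/9 - j/9)*Y + 29*j = Y*(2/9 - j/9) + 29*j = 29*j + Y*(2/9 - j/9))
a - 1/W(-67, -46) = 2935 - 1/(29*(-46) - ⅑*(-67)*(-2 - 46)) = 2935 - 1/(-1334 - ⅑*(-67)*(-48)) = 2935 - 1/(-1334 - 1072/3) = 2935 - 1/(-5074/3) = 2935 - 1*(-3/5074) = 2935 + 3/5074 = 14892193/5074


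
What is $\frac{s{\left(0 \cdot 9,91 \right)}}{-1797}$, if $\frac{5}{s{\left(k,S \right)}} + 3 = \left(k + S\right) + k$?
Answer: $- \frac{5}{158136} \approx -3.1618 \cdot 10^{-5}$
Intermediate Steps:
$s{\left(k,S \right)} = \frac{5}{-3 + S + 2 k}$ ($s{\left(k,S \right)} = \frac{5}{-3 + \left(\left(k + S\right) + k\right)} = \frac{5}{-3 + \left(\left(S + k\right) + k\right)} = \frac{5}{-3 + \left(S + 2 k\right)} = \frac{5}{-3 + S + 2 k}$)
$\frac{s{\left(0 \cdot 9,91 \right)}}{-1797} = \frac{5 \frac{1}{-3 + 91 + 2 \cdot 0 \cdot 9}}{-1797} = \frac{5}{-3 + 91 + 2 \cdot 0} \left(- \frac{1}{1797}\right) = \frac{5}{-3 + 91 + 0} \left(- \frac{1}{1797}\right) = \frac{5}{88} \left(- \frac{1}{1797}\right) = - \frac{5}{158136}$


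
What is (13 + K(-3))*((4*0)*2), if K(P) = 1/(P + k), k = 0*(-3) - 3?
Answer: 0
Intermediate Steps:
k = -3 (k = 0 - 3 = -3)
K(P) = 1/(-3 + P) (K(P) = 1/(P - 3) = 1/(-3 + P))
(13 + K(-3))*((4*0)*2) = (13 + 1/(-3 - 3))*((4*0)*2) = (13 + 1/(-6))*(0*2) = (13 - 1/6)*0 = (77/6)*0 = 0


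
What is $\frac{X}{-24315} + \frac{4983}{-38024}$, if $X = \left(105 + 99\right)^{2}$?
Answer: $- \frac{567856143}{308184520} \approx -1.8426$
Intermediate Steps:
$X = 41616$ ($X = 204^{2} = 41616$)
$\frac{X}{-24315} + \frac{4983}{-38024} = \frac{41616}{-24315} + \frac{4983}{-38024} = 41616 \left(- \frac{1}{24315}\right) + 4983 \left(- \frac{1}{38024}\right) = - \frac{13872}{8105} - \frac{4983}{38024} = - \frac{567856143}{308184520}$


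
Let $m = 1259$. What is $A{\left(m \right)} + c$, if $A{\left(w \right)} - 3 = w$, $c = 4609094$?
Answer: $4610356$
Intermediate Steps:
$A{\left(w \right)} = 3 + w$
$A{\left(m \right)} + c = \left(3 + 1259\right) + 4609094 = 1262 + 4609094 = 4610356$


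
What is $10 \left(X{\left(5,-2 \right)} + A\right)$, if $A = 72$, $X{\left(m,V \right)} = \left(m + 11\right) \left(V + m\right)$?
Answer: $1200$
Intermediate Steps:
$X{\left(m,V \right)} = \left(11 + m\right) \left(V + m\right)$
$10 \left(X{\left(5,-2 \right)} + A\right) = 10 \left(\left(5^{2} + 11 \left(-2\right) + 11 \cdot 5 - 10\right) + 72\right) = 10 \left(\left(25 - 22 + 55 - 10\right) + 72\right) = 10 \left(48 + 72\right) = 10 \cdot 120 = 1200$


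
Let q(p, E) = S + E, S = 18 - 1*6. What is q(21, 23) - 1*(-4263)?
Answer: 4298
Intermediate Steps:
S = 12 (S = 18 - 6 = 12)
q(p, E) = 12 + E
q(21, 23) - 1*(-4263) = (12 + 23) - 1*(-4263) = 35 + 4263 = 4298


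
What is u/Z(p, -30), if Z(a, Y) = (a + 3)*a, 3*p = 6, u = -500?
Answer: -50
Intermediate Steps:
p = 2 (p = (1/3)*6 = 2)
Z(a, Y) = a*(3 + a) (Z(a, Y) = (3 + a)*a = a*(3 + a))
u/Z(p, -30) = -500*1/(2*(3 + 2)) = -500/(2*5) = -500/10 = -500*1/10 = -50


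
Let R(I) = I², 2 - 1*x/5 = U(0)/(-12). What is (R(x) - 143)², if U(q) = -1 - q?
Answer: 54272689/20736 ≈ 2617.3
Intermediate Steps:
x = 115/12 (x = 10 - 5*(-1 - 1*0)/(-12) = 10 - 5*(-1 + 0)*(-1)/12 = 10 - (-5)*(-1)/12 = 10 - 5*1/12 = 10 - 5/12 = 115/12 ≈ 9.5833)
(R(x) - 143)² = ((115/12)² - 143)² = (13225/144 - 143)² = (-7367/144)² = 54272689/20736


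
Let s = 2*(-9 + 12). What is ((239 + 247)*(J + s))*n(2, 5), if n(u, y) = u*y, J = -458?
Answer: -2196720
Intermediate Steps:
s = 6 (s = 2*3 = 6)
((239 + 247)*(J + s))*n(2, 5) = ((239 + 247)*(-458 + 6))*(2*5) = (486*(-452))*10 = -219672*10 = -2196720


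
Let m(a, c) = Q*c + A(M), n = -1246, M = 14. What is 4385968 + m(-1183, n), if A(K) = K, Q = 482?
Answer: 3785410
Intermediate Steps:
m(a, c) = 14 + 482*c (m(a, c) = 482*c + 14 = 14 + 482*c)
4385968 + m(-1183, n) = 4385968 + (14 + 482*(-1246)) = 4385968 + (14 - 600572) = 4385968 - 600558 = 3785410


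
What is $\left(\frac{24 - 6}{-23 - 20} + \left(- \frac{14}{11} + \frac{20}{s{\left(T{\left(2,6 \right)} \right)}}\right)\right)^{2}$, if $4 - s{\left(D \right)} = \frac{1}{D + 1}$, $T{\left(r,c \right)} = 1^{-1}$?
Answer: $\frac{177422400}{10962721} \approx 16.184$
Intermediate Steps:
$T{\left(r,c \right)} = 1$
$s{\left(D \right)} = 4 - \frac{1}{1 + D}$ ($s{\left(D \right)} = 4 - \frac{1}{D + 1} = 4 - \frac{1}{1 + D}$)
$\left(\frac{24 - 6}{-23 - 20} + \left(- \frac{14}{11} + \frac{20}{s{\left(T{\left(2,6 \right)} \right)}}\right)\right)^{2} = \left(\frac{24 - 6}{-23 - 20} + \left(- \frac{14}{11} + \frac{20}{\frac{1}{1 + 1} \left(3 + 4 \cdot 1\right)}\right)\right)^{2} = \left(\frac{18}{-43} + \left(\left(-14\right) \frac{1}{11} + \frac{20}{\frac{1}{2} \left(3 + 4\right)}\right)\right)^{2} = \left(18 \left(- \frac{1}{43}\right) - \left(\frac{14}{11} - \frac{20}{\frac{1}{2} \cdot 7}\right)\right)^{2} = \left(- \frac{18}{43} - \left(\frac{14}{11} - \frac{20}{\frac{7}{2}}\right)\right)^{2} = \left(- \frac{18}{43} + \left(- \frac{14}{11} + 20 \cdot \frac{2}{7}\right)\right)^{2} = \left(- \frac{18}{43} + \left(- \frac{14}{11} + \frac{40}{7}\right)\right)^{2} = \left(- \frac{18}{43} + \frac{342}{77}\right)^{2} = \left(\frac{13320}{3311}\right)^{2} = \frac{177422400}{10962721}$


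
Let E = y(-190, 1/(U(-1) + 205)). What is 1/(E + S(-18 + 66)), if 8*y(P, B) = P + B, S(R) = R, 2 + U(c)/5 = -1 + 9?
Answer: 1880/45591 ≈ 0.041236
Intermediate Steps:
U(c) = 30 (U(c) = -10 + 5*(-1 + 9) = -10 + 5*8 = -10 + 40 = 30)
y(P, B) = B/8 + P/8 (y(P, B) = (P + B)/8 = (B + P)/8 = B/8 + P/8)
E = -44649/1880 (E = 1/(8*(30 + 205)) + (⅛)*(-190) = (⅛)/235 - 95/4 = (⅛)*(1/235) - 95/4 = 1/1880 - 95/4 = -44649/1880 ≈ -23.749)
1/(E + S(-18 + 66)) = 1/(-44649/1880 + (-18 + 66)) = 1/(-44649/1880 + 48) = 1/(45591/1880) = 1880/45591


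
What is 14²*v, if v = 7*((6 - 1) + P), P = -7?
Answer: -2744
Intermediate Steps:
v = -14 (v = 7*((6 - 1) - 7) = 7*(5 - 7) = 7*(-2) = -14)
14²*v = 14²*(-14) = 196*(-14) = -2744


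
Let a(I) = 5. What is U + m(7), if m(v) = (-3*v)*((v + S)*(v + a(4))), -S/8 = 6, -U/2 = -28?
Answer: 10388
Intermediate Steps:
U = 56 (U = -2*(-28) = 56)
S = -48 (S = -8*6 = -48)
m(v) = -3*v*(-48 + v)*(5 + v) (m(v) = (-3*v)*((v - 48)*(v + 5)) = (-3*v)*((-48 + v)*(5 + v)) = -3*v*(-48 + v)*(5 + v))
U + m(7) = 56 + 3*7*(240 - 1*7² + 43*7) = 56 + 3*7*(240 - 1*49 + 301) = 56 + 3*7*(240 - 49 + 301) = 56 + 3*7*492 = 56 + 10332 = 10388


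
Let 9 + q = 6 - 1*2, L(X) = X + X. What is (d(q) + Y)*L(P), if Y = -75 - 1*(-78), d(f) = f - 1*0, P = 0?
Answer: 0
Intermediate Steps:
L(X) = 2*X
q = -5 (q = -9 + (6 - 1*2) = -9 + (6 - 2) = -9 + 4 = -5)
d(f) = f (d(f) = f + 0 = f)
Y = 3 (Y = -75 + 78 = 3)
(d(q) + Y)*L(P) = (-5 + 3)*(2*0) = -2*0 = 0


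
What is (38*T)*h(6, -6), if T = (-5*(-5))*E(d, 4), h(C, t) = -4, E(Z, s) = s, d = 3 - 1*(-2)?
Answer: -15200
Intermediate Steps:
d = 5 (d = 3 + 2 = 5)
T = 100 (T = -5*(-5)*4 = 25*4 = 100)
(38*T)*h(6, -6) = (38*100)*(-4) = 3800*(-4) = -15200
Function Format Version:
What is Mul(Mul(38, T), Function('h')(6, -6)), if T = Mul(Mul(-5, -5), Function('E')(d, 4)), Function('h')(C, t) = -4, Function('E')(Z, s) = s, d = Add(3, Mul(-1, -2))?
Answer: -15200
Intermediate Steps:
d = 5 (d = Add(3, 2) = 5)
T = 100 (T = Mul(Mul(-5, -5), 4) = Mul(25, 4) = 100)
Mul(Mul(38, T), Function('h')(6, -6)) = Mul(Mul(38, 100), -4) = Mul(3800, -4) = -15200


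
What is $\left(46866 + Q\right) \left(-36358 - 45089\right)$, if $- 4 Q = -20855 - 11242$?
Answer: $- \frac{17882584767}{4} \approx -4.4706 \cdot 10^{9}$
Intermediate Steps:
$Q = \frac{32097}{4}$ ($Q = - \frac{-20855 - 11242}{4} = \left(- \frac{1}{4}\right) \left(-32097\right) = \frac{32097}{4} \approx 8024.3$)
$\left(46866 + Q\right) \left(-36358 - 45089\right) = \left(46866 + \frac{32097}{4}\right) \left(-36358 - 45089\right) = \frac{219561}{4} \left(-81447\right) = - \frac{17882584767}{4}$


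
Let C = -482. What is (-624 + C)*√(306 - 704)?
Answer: -1106*I*√398 ≈ -22065.0*I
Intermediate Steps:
(-624 + C)*√(306 - 704) = (-624 - 482)*√(306 - 704) = -1106*I*√398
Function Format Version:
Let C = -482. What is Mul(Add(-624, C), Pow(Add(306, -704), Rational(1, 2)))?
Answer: Mul(-1106, I, Pow(398, Rational(1, 2))) ≈ Mul(-22065., I)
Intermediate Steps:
Mul(Add(-624, C), Pow(Add(306, -704), Rational(1, 2))) = Mul(Add(-624, -482), Pow(Add(306, -704), Rational(1, 2))) = Mul(-1106, Pow(-398, Rational(1, 2))) = Mul(-1106, Mul(I, Pow(398, Rational(1, 2)))) = Mul(-1106, I, Pow(398, Rational(1, 2)))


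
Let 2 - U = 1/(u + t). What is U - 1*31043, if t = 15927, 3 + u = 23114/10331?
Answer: -5107298600609/164533958 ≈ -31041.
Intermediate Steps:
u = -7879/10331 (u = -3 + 23114/10331 = -7879/10331 ≈ -0.76266)
U = 329057585/164533958 (U = 2 - 1/(-7879/10331 + 15927) = 2 - 1/164533958/10331 = 2 - 1*10331/164533958 = 2 - 10331/164533958 = 329057585/164533958 ≈ 1.9999)
U - 1*31043 = 329057585/164533958 - 1*31043 = 329057585/164533958 - 31043 = -5107298600609/164533958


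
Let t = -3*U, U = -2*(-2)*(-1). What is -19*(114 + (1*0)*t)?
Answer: -2166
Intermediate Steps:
U = -4 (U = 4*(-1) = -4)
t = 12 (t = -3*(-4) = 12)
-19*(114 + (1*0)*t) = -19*(114 + (1*0)*12) = -19*(114 + 0*12) = -19*(114 + 0) = -19*114 = -2166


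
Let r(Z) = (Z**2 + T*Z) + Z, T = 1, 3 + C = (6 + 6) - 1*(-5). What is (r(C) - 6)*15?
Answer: 3270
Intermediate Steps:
C = 14 (C = -3 + ((6 + 6) - 1*(-5)) = -3 + (12 + 5) = -3 + 17 = 14)
r(Z) = Z**2 + 2*Z (r(Z) = (Z**2 + 1*Z) + Z = (Z**2 + Z) + Z = (Z + Z**2) + Z = Z**2 + 2*Z)
(r(C) - 6)*15 = (14*(2 + 14) - 6)*15 = (14*16 - 6)*15 = (224 - 6)*15 = 218*15 = 3270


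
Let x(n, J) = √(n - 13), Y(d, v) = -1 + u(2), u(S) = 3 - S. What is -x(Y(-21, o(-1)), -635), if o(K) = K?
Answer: -I*√13 ≈ -3.6056*I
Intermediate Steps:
Y(d, v) = 0 (Y(d, v) = -1 + (3 - 1*2) = -1 + (3 - 2) = -1 + 1 = 0)
x(n, J) = √(-13 + n)
-x(Y(-21, o(-1)), -635) = -√(-13 + 0) = -√(-13) = -I*√13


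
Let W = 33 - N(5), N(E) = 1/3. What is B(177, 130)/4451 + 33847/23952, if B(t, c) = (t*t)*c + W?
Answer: 97702422469/106610352 ≈ 916.44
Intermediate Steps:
N(E) = ⅓
W = 98/3 (W = 33 - 1*⅓ = 33 - ⅓ = 98/3 ≈ 32.667)
B(t, c) = 98/3 + c*t² (B(t, c) = (t*t)*c + 98/3 = t²*c + 98/3 = c*t² + 98/3 = 98/3 + c*t²)
B(177, 130)/4451 + 33847/23952 = (98/3 + 130*177²)/4451 + 33847/23952 = (98/3 + 130*31329)*(1/4451) + 33847*(1/23952) = (98/3 + 4072770)*(1/4451) + 33847/23952 = (12218408/3)*(1/4451) + 33847/23952 = 12218408/13353 + 33847/23952 = 97702422469/106610352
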